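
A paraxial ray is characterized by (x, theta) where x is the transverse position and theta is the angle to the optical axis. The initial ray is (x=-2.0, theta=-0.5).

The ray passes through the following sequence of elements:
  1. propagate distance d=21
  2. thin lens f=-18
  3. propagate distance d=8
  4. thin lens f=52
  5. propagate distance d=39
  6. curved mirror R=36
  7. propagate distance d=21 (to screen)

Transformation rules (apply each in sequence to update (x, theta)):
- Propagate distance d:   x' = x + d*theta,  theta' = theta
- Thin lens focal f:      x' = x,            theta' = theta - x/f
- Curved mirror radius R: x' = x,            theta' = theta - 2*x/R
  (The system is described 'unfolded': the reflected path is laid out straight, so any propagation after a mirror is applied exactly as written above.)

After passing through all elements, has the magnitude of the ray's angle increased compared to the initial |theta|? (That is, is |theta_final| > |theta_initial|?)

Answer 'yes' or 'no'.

Initial: x=-2.0000 theta=-0.5000
After 1 (propagate distance d=21): x=-12.5000 theta=-0.5000
After 2 (thin lens f=-18): x=-12.5000 theta=-43/36 (≈-1.1944)
After 3 (propagate distance d=8): x=-397/18 (≈-22.0556) theta=-43/36 (≈-1.1944)
After 4 (thin lens f=52): x=-397/18 (≈-22.0556) theta=-721/936 (≈-0.7703)
After 5 (propagate distance d=39): x=-3751/72 (≈-52.0972) theta=-721/936 (≈-0.7703)
After 6 (curved mirror R=36): x=-3751/72 (≈-52.0972) theta=35785/16848 (≈2.1240)
After 7 (propagate distance d=21 (to screen)): x=-42083/5616 (≈-7.4934) theta=35785/16848 (≈2.1240)
|theta_initial|=0.5000 |theta_final|=35785/16848 (≈2.1240) -> increased

Answer: yes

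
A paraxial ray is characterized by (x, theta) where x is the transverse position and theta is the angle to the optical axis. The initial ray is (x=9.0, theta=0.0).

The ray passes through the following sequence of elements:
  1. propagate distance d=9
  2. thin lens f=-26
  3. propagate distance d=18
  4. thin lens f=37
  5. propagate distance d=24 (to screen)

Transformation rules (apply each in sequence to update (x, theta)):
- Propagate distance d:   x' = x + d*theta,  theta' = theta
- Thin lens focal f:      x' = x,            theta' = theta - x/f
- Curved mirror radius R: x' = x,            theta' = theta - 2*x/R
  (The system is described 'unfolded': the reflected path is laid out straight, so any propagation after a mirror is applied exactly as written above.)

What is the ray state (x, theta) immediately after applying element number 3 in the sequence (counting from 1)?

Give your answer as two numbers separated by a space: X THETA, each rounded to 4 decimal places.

Answer: 15.2308 0.3462

Derivation:
Initial: x=9.0000 theta=0.0000
After 1 (propagate distance d=9): x=9.0000 theta=0.0000
After 2 (thin lens f=-26): x=9.0000 theta=9/26 (≈0.3462)
After 3 (propagate distance d=18): x=198/13 (≈15.2308) theta=9/26 (≈0.3462)
Rounded to 4 decimal places: x = 15.2308, theta = 0.3462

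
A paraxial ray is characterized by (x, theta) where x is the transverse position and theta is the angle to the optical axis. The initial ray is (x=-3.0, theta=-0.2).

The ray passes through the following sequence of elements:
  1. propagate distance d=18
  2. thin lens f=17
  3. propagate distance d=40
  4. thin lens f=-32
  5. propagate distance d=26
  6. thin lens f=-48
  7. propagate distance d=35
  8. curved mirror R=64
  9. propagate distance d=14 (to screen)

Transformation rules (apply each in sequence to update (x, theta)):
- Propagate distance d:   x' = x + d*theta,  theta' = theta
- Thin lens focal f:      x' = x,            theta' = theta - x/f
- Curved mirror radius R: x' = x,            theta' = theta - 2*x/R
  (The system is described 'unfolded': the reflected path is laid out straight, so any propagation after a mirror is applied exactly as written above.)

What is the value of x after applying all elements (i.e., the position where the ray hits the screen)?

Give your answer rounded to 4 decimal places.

Initial: x=-3.0000 theta=-0.2000
After 1 (propagate distance d=18): x=-6.6000 theta=-0.2000
After 2 (thin lens f=17): x=-6.6000 theta=16/85 (≈0.1882)
After 3 (propagate distance d=40): x=79/85 (≈0.9294) theta=16/85 (≈0.1882)
After 4 (thin lens f=-32): x=79/85 (≈0.9294) theta=591/2720 (≈0.2173)
After 5 (propagate distance d=26): x=8947/1360 (≈6.5787) theta=591/2720 (≈0.2173)
After 6 (thin lens f=-48): x=8947/1360 (≈6.5787) theta=23131/65280 (≈0.3543)
After 7 (propagate distance d=35): x=1239041/65280 (≈18.9804) theta=23131/65280 (≈0.3543)
After 8 (curved mirror R=64): x=1239041/65280 (≈18.9804) theta=-166283/696320 (≈-0.2388)
After 9 (propagate distance d=14 (to screen)): x=16332713/1044480 (≈15.6372) theta=-166283/696320 (≈-0.2388)
Rounded to 4 decimal places: x = 15.6372

Answer: 15.6372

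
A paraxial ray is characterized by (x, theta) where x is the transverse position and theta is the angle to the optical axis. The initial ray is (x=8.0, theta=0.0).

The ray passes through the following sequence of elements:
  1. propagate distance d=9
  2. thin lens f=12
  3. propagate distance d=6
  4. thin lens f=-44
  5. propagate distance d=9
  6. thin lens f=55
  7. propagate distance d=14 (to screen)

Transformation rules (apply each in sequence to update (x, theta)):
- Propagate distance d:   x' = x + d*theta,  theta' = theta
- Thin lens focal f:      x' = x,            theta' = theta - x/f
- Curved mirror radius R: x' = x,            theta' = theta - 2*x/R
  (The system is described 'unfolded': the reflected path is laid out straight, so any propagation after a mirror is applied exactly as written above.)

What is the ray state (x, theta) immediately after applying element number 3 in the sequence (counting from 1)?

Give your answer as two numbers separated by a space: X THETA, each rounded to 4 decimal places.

Initial: x=8.0000 theta=0.0000
After 1 (propagate distance d=9): x=8.0000 theta=0.0000
After 2 (thin lens f=12): x=8.0000 theta=-2/3 (≈-0.6667)
After 3 (propagate distance d=6): x=4.0000 theta=-2/3 (≈-0.6667)
Rounded to 4 decimal places: x = 4.0000, theta = -0.6667

Answer: 4.0000 -0.6667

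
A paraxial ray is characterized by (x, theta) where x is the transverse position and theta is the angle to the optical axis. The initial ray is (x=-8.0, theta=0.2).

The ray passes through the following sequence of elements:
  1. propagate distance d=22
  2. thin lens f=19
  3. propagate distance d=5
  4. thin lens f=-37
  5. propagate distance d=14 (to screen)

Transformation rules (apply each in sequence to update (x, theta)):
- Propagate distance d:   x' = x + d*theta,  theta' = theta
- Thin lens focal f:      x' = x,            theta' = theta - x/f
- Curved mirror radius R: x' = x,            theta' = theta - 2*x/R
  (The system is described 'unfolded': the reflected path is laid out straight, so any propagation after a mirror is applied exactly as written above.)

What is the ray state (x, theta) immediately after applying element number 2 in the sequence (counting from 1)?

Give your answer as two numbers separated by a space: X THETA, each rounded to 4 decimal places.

Initial: x=-8.0000 theta=0.2000
After 1 (propagate distance d=22): x=-3.6000 theta=0.2000
After 2 (thin lens f=19): x=-3.6000 theta=37/95 (≈0.3895)
Rounded to 4 decimal places: x = -3.6000, theta = 0.3895

Answer: -3.6000 0.3895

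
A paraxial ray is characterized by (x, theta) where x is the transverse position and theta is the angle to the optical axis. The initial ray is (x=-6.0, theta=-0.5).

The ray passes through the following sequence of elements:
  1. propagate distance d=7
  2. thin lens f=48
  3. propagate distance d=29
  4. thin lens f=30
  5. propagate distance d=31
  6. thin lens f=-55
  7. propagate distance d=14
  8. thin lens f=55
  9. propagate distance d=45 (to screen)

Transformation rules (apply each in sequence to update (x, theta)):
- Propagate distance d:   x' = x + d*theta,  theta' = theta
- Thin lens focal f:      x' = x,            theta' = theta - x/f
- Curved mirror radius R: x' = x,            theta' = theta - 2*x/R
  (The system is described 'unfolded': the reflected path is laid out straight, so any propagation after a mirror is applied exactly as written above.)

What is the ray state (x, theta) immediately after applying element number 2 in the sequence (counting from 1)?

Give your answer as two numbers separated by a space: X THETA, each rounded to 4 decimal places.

Initial: x=-6.0000 theta=-0.5000
After 1 (propagate distance d=7): x=-9.5000 theta=-0.5000
After 2 (thin lens f=48): x=-9.5000 theta=-29/96 (≈-0.3021)
Rounded to 4 decimal places: x = -9.5000, theta = -0.3021

Answer: -9.5000 -0.3021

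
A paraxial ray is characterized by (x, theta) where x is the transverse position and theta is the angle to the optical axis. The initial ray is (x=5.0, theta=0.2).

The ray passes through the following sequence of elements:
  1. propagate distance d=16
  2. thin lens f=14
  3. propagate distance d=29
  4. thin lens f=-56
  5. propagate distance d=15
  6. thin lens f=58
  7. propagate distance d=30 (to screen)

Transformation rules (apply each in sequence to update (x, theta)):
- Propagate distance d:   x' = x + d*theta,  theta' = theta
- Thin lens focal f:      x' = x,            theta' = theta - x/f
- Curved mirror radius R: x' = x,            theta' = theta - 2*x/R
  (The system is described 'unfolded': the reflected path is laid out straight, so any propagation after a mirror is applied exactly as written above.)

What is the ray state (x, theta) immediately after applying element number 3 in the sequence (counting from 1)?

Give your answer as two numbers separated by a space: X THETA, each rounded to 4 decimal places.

Initial: x=5.0000 theta=0.2000
After 1 (propagate distance d=16): x=8.2000 theta=0.2000
After 2 (thin lens f=14): x=8.2000 theta=-27/70 (≈-0.3857)
After 3 (propagate distance d=29): x=-209/70 (≈-2.9857) theta=-27/70 (≈-0.3857)
Rounded to 4 decimal places: x = -2.9857, theta = -0.3857

Answer: -2.9857 -0.3857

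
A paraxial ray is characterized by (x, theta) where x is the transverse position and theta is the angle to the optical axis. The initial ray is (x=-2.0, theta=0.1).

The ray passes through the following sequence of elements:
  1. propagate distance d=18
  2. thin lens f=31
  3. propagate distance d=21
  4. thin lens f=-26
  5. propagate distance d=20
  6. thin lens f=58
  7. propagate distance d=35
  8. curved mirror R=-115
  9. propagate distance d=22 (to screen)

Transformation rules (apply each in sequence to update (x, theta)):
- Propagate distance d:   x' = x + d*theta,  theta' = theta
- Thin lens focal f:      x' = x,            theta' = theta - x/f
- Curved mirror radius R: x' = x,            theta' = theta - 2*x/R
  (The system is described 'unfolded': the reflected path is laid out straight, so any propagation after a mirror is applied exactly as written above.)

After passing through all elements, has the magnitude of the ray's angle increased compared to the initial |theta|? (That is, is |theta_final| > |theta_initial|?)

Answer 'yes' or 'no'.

Initial: x=-2.0000 theta=0.1000
After 1 (propagate distance d=18): x=-0.2000 theta=0.1000
After 2 (thin lens f=31): x=-0.2000 theta=33/310 (≈0.1065)
After 3 (propagate distance d=21): x=631/310 (≈2.0355) theta=33/310 (≈0.1065)
After 4 (thin lens f=-26): x=631/310 (≈2.0355) theta=1489/8060 (≈0.1847)
After 5 (propagate distance d=20): x=23093/4030 (≈5.7303) theta=1489/8060 (≈0.1847)
After 6 (thin lens f=58): x=23093/4030 (≈5.7303) theta=162/1885 (≈0.0859)
After 7 (propagate distance d=35): x=1021237/116870 (≈8.7382) theta=162/1885 (≈0.0859)
After 8 (curved mirror R=-115): x=1021237/116870 (≈8.7382) theta=1598767/6720025 (≈0.2379)
After 9 (propagate distance d=22 (to screen)): x=14445231/1033850 (≈13.9723) theta=1598767/6720025 (≈0.2379)
|theta_initial|=0.1000 |theta_final|=1598767/6720025 (≈0.2379) -> increased

Answer: yes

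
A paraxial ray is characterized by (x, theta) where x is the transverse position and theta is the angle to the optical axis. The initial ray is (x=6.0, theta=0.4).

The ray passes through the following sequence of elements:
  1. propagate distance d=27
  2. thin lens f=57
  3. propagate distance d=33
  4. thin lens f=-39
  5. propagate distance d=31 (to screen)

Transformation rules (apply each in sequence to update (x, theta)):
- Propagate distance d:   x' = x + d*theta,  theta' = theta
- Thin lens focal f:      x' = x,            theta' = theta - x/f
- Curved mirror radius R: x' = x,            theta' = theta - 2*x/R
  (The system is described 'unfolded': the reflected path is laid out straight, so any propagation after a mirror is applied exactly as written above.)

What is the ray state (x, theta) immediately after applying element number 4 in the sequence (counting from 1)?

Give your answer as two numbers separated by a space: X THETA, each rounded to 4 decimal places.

Answer: 20.2737 0.6251

Derivation:
Initial: x=6.0000 theta=0.4000
After 1 (propagate distance d=27): x=16.8000 theta=0.4000
After 2 (thin lens f=57): x=16.8000 theta=2/19 (≈0.1053)
After 3 (propagate distance d=33): x=1926/95 (≈20.2737) theta=2/19 (≈0.1053)
After 4 (thin lens f=-39): x=1926/95 (≈20.2737) theta=772/1235 (≈0.6251)
Rounded to 4 decimal places: x = 20.2737, theta = 0.6251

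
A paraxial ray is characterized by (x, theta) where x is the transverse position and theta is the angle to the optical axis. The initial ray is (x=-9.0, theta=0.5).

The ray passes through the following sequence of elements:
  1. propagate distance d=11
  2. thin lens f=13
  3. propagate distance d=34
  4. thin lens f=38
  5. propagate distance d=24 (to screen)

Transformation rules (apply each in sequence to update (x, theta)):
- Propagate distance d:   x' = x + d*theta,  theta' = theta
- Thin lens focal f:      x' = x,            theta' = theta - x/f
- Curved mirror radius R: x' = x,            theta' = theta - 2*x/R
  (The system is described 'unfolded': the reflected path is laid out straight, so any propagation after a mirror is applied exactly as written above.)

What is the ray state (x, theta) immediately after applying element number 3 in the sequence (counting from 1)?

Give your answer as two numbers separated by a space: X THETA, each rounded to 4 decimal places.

Answer: 22.6538 0.7692

Derivation:
Initial: x=-9.0000 theta=0.5000
After 1 (propagate distance d=11): x=-3.5000 theta=0.5000
After 2 (thin lens f=13): x=-3.5000 theta=10/13 (≈0.7692)
After 3 (propagate distance d=34): x=589/26 (≈22.6538) theta=10/13 (≈0.7692)
Rounded to 4 decimal places: x = 22.6538, theta = 0.7692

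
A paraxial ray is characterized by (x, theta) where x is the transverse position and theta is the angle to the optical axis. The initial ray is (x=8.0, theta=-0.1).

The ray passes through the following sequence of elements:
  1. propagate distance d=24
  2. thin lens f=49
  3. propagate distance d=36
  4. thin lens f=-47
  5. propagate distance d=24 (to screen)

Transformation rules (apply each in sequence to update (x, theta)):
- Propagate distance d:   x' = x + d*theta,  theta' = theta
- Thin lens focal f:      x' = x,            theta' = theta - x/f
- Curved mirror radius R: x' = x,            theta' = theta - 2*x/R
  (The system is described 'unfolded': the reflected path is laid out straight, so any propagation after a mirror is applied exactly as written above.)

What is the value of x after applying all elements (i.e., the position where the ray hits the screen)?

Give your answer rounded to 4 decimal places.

Answer: -8.3368

Derivation:
Initial: x=8.0000 theta=-0.1000
After 1 (propagate distance d=24): x=5.6000 theta=-0.1000
After 2 (thin lens f=49): x=5.6000 theta=-3/14 (≈-0.2143)
After 3 (propagate distance d=36): x=-74/35 (≈-2.1143) theta=-3/14 (≈-0.2143)
After 4 (thin lens f=-47): x=-74/35 (≈-2.1143) theta=-853/3290 (≈-0.2593)
After 5 (propagate distance d=24 (to screen)): x=-13714/1645 (≈-8.3368) theta=-853/3290 (≈-0.2593)
Rounded to 4 decimal places: x = -8.3368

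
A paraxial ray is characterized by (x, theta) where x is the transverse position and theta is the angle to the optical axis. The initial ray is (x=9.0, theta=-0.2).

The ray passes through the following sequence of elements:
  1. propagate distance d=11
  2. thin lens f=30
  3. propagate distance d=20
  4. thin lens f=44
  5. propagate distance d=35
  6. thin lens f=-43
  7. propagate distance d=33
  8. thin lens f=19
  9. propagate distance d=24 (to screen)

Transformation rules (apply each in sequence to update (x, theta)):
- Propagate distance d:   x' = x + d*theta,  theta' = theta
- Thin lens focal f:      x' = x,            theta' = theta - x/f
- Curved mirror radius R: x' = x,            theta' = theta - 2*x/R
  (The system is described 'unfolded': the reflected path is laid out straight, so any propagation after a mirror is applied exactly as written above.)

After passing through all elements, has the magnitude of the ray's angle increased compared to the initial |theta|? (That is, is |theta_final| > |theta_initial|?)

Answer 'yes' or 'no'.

Answer: yes

Derivation:
Initial: x=9.0000 theta=-0.2000
After 1 (propagate distance d=11): x=6.8000 theta=-0.2000
After 2 (thin lens f=30): x=6.8000 theta=-32/75 (≈-0.4267)
After 3 (propagate distance d=20): x=-26/15 (≈-1.7333) theta=-32/75 (≈-0.4267)
After 4 (thin lens f=44): x=-26/15 (≈-1.7333) theta=-213/550 (≈-0.3873)
After 5 (propagate distance d=35): x=-1009/66 (≈-15.2879) theta=-213/550 (≈-0.3873)
After 6 (thin lens f=-43): x=-1009/66 (≈-15.2879) theta=-26351/35475 (≈-0.7428)
After 7 (propagate distance d=33): x=-2823841/70950 (≈-39.8004) theta=-26351/35475 (≈-0.7428)
After 8 (thin lens f=19): x=-2823841/70950 (≈-39.8004) theta=607501/449350 (≈1.3520)
After 9 (propagate distance d=24 (to screen)): x=-9912907/1348050 (≈-7.3535) theta=607501/449350 (≈1.3520)
|theta_initial|=0.2000 |theta_final|=607501/449350 (≈1.3520) -> increased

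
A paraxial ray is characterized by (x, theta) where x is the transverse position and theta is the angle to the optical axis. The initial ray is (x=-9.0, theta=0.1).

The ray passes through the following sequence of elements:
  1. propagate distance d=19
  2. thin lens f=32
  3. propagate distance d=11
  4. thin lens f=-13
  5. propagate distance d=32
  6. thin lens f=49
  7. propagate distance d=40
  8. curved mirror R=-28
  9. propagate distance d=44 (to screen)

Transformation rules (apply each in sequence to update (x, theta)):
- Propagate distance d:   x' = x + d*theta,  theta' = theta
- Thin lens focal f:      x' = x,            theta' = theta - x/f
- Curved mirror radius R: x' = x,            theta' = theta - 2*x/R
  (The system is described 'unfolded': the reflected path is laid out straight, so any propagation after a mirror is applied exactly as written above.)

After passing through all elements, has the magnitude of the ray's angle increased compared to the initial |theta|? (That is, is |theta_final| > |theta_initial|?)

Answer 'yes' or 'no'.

Answer: yes

Derivation:
Initial: x=-9.0000 theta=0.1000
After 1 (propagate distance d=19): x=-7.1000 theta=0.1000
After 2 (thin lens f=32): x=-7.1000 theta=103/320 (≈0.3219)
After 3 (propagate distance d=11): x=-1139/320 (≈-3.5594) theta=103/320 (≈0.3219)
After 4 (thin lens f=-13): x=-1139/320 (≈-3.5594) theta=5/104 (≈0.0481)
After 5 (propagate distance d=32): x=-8407/4160 (≈-2.0209) theta=5/104 (≈0.0481)
After 6 (thin lens f=49): x=-8407/4160 (≈-2.0209) theta=2601/29120 (≈0.0893)
After 7 (propagate distance d=40): x=45191/29120 (≈1.5519) theta=2601/29120 (≈0.0893)
After 8 (curved mirror R=-28): x=45191/29120 (≈1.5519) theta=16321/81536 (≈0.2002)
After 9 (propagate distance d=44 (to screen)): x=2111647/203840 (≈10.3593) theta=16321/81536 (≈0.2002)
|theta_initial|=0.1000 |theta_final|=16321/81536 (≈0.2002) -> increased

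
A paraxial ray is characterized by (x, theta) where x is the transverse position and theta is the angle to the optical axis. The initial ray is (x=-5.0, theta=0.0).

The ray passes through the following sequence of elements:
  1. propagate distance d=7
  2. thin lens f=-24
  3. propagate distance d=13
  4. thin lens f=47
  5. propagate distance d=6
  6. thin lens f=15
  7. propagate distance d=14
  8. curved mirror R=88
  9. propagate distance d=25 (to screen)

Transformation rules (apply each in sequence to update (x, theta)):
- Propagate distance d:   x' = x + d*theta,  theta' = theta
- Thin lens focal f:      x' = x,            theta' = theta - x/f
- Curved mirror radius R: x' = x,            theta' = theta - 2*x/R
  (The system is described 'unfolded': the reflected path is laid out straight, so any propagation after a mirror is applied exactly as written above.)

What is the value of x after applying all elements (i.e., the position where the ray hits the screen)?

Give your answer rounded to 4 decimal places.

Answer: 11.6848

Derivation:
Initial: x=-5.0000 theta=0.0000
After 1 (propagate distance d=7): x=-5.0000 theta=0.0000
After 2 (thin lens f=-24): x=-5.0000 theta=-5/24 (≈-0.2083)
After 3 (propagate distance d=13): x=-185/24 (≈-7.7083) theta=-5/24 (≈-0.2083)
After 4 (thin lens f=47): x=-185/24 (≈-7.7083) theta=-25/564 (≈-0.0443)
After 5 (propagate distance d=6): x=-8995/1128 (≈-7.9743) theta=-25/564 (≈-0.0443)
After 6 (thin lens f=15): x=-8995/1128 (≈-7.9743) theta=1649/3384 (≈0.4873)
After 7 (propagate distance d=14): x=-3899/3384 (≈-1.1522) theta=1649/3384 (≈0.4873)
After 8 (curved mirror R=88): x=-3899/3384 (≈-1.1522) theta=8495/16544 (≈0.5135)
After 9 (propagate distance d=25 (to screen)): x=1739819/148896 (≈11.6848) theta=8495/16544 (≈0.5135)
Rounded to 4 decimal places: x = 11.6848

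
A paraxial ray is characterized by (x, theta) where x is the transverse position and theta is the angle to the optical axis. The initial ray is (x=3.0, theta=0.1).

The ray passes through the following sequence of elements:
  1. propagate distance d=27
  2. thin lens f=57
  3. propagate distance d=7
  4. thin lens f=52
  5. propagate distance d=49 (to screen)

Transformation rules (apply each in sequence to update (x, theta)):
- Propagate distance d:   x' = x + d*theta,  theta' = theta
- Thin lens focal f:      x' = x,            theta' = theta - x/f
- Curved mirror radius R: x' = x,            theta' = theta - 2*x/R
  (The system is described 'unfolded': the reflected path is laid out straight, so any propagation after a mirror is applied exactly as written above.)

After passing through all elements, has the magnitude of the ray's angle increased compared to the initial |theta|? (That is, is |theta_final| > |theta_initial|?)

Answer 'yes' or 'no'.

Initial: x=3.0000 theta=0.1000
After 1 (propagate distance d=27): x=5.7000 theta=0.1000
After 2 (thin lens f=57): x=5.7000 theta=0.0000
After 3 (propagate distance d=7): x=5.7000 theta=0.0000
After 4 (thin lens f=52): x=5.7000 theta=-57/520 (≈-0.1096)
After 5 (propagate distance d=49 (to screen)): x=171/520 (≈0.3288) theta=-57/520 (≈-0.1096)
|theta_initial|=0.1000 |theta_final|=57/520 (≈0.1096) -> increased

Answer: yes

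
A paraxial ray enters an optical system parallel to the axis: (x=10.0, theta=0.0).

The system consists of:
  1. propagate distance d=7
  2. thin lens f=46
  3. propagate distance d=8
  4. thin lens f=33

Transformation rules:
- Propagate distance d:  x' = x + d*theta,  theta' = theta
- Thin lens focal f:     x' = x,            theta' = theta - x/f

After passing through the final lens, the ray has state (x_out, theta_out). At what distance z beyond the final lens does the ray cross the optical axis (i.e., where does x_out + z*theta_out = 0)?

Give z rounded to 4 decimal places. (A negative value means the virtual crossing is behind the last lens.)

Initial: x=10.0000 theta=0.0000
After 1 (propagate distance d=7): x=10.0000 theta=0.0000
After 2 (thin lens f=46): x=10.0000 theta=-5/23 (≈-0.2174)
After 3 (propagate distance d=8): x=190/23 (≈8.2609) theta=-5/23 (≈-0.2174)
After 4 (thin lens f=33): x=190/23 (≈8.2609) theta=-355/759 (≈-0.4677)
z_focus = -x_out/theta_out = -(190/23)/(-355/759) = 1254/71 ≈ 17.6620
Rounded to 4 decimal places: z = 17.6620

Answer: 17.6620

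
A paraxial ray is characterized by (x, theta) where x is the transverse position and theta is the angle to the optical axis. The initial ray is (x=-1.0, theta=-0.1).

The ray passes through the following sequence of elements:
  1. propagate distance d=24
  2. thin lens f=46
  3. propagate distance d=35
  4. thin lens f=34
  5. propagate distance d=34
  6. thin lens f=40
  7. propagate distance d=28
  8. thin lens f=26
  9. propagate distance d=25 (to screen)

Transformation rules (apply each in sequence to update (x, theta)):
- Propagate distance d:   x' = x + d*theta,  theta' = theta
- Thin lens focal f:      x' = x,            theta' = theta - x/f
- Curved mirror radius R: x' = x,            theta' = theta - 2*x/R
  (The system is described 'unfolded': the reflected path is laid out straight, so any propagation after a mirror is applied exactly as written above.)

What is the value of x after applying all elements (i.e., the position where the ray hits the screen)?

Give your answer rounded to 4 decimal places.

Answer: 3.1718

Derivation:
Initial: x=-1.0000 theta=-0.1000
After 1 (propagate distance d=24): x=-3.4000 theta=-0.1000
After 2 (thin lens f=46): x=-3.4000 theta=-3/115 (≈-0.0261)
After 3 (propagate distance d=35): x=-496/115 (≈-4.3130) theta=-3/115 (≈-0.0261)
After 4 (thin lens f=34): x=-496/115 (≈-4.3130) theta=197/1955 (≈0.1008)
After 5 (propagate distance d=34): x=-102/115 (≈-0.8870) theta=197/1955 (≈0.1008)
After 6 (thin lens f=40): x=-102/115 (≈-0.8870) theta=209/1700 (≈0.1229)
After 7 (propagate distance d=28): x=24979/9775 (≈2.5554) theta=209/1700 (≈0.1229)
After 8 (thin lens f=26): x=24979/9775 (≈2.5554) theta=12533/508300 (≈0.0247)
After 9 (propagate distance d=25 (to screen)): x=1612233/508300 (≈3.1718) theta=12533/508300 (≈0.0247)
Rounded to 4 decimal places: x = 3.1718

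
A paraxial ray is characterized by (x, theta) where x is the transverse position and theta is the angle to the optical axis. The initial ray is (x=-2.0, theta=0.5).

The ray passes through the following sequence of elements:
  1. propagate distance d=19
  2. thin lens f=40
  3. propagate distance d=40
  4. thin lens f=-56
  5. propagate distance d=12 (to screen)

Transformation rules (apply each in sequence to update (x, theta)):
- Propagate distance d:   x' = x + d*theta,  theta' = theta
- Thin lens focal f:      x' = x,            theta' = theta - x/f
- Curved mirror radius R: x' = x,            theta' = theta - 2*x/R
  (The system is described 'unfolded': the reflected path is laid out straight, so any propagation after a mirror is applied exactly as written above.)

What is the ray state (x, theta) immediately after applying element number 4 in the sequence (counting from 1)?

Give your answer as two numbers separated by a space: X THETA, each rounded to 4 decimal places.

Initial: x=-2.0000 theta=0.5000
After 1 (propagate distance d=19): x=7.5000 theta=0.5000
After 2 (thin lens f=40): x=7.5000 theta=0.3125
After 3 (propagate distance d=40): x=20.0000 theta=0.3125
After 4 (thin lens f=-56): x=20.0000 theta=75/112 (≈0.6696)
Rounded to 4 decimal places: x = 20.0000, theta = 0.6696

Answer: 20.0000 0.6696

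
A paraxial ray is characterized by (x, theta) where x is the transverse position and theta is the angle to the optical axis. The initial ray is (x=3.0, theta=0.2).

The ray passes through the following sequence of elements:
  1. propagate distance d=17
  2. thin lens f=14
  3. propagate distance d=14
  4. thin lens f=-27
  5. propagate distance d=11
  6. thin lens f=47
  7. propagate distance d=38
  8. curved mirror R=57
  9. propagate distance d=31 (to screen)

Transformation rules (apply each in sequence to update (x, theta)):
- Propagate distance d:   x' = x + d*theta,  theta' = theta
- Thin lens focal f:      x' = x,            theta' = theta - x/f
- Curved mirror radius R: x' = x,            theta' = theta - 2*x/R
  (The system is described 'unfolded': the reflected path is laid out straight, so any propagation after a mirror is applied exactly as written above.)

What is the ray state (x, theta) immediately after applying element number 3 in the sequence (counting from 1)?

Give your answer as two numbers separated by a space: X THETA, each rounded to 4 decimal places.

Initial: x=3.0000 theta=0.2000
After 1 (propagate distance d=17): x=6.4000 theta=0.2000
After 2 (thin lens f=14): x=6.4000 theta=-9/35 (≈-0.2571)
After 3 (propagate distance d=14): x=2.8000 theta=-9/35 (≈-0.2571)
Rounded to 4 decimal places: x = 2.8000, theta = -0.2571

Answer: 2.8000 -0.2571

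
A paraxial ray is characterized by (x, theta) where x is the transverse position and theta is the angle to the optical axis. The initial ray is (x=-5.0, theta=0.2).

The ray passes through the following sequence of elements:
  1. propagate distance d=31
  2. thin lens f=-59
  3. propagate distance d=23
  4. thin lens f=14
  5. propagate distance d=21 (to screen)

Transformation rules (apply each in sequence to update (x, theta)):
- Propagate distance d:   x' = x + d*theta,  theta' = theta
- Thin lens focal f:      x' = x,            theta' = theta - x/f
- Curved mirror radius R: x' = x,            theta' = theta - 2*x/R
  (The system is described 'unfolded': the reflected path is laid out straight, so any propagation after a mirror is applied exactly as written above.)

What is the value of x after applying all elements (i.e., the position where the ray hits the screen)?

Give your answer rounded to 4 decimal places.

Answer: 1.4932

Derivation:
Initial: x=-5.0000 theta=0.2000
After 1 (propagate distance d=31): x=1.2000 theta=0.2000
After 2 (thin lens f=-59): x=1.2000 theta=13/59 (≈0.2203)
After 3 (propagate distance d=23): x=1849/295 (≈6.2678) theta=13/59 (≈0.2203)
After 4 (thin lens f=14): x=1849/295 (≈6.2678) theta=-939/4130 (≈-0.2274)
After 5 (propagate distance d=21 (to screen)): x=881/590 (≈1.4932) theta=-939/4130 (≈-0.2274)
Rounded to 4 decimal places: x = 1.4932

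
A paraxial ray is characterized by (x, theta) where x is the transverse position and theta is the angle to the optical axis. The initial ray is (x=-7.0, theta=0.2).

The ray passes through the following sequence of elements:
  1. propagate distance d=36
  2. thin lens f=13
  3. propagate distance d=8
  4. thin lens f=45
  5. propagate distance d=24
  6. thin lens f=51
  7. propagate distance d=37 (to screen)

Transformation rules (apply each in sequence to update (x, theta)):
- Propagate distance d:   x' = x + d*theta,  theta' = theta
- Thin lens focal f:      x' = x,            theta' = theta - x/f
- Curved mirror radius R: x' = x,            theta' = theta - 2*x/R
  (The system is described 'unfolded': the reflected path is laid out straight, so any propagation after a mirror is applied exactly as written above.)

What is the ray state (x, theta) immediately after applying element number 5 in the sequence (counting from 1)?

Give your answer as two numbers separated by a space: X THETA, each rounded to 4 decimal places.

Answer: 5.2133 0.1474

Derivation:
Initial: x=-7.0000 theta=0.2000
After 1 (propagate distance d=36): x=0.2000 theta=0.2000
After 2 (thin lens f=13): x=0.2000 theta=12/65 (≈0.1846)
After 3 (propagate distance d=8): x=109/65 (≈1.6769) theta=12/65 (≈0.1846)
After 4 (thin lens f=45): x=109/65 (≈1.6769) theta=431/2925 (≈0.1474)
After 5 (propagate distance d=24): x=391/75 (≈5.2133) theta=431/2925 (≈0.1474)
Rounded to 4 decimal places: x = 5.2133, theta = 0.1474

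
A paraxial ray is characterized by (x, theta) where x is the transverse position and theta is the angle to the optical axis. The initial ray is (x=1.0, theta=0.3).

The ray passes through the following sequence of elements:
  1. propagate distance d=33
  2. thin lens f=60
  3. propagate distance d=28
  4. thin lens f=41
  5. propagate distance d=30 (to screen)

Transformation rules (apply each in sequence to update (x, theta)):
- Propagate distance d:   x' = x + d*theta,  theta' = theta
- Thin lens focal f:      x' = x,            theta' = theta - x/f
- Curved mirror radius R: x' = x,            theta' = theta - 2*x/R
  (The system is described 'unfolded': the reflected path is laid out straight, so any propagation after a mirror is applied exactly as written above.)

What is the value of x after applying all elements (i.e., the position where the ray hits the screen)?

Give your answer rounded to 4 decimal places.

Initial: x=1.0000 theta=0.3000
After 1 (propagate distance d=33): x=10.9000 theta=0.3000
After 2 (thin lens f=60): x=10.9000 theta=71/600 (≈0.1183)
After 3 (propagate distance d=28): x=1066/75 (≈14.2133) theta=71/600 (≈0.1183)
After 4 (thin lens f=41): x=1066/75 (≈14.2133) theta=-137/600 (≈-0.2283)
After 5 (propagate distance d=30 (to screen)): x=2209/300 (≈7.3633) theta=-137/600 (≈-0.2283)
Rounded to 4 decimal places: x = 7.3633

Answer: 7.3633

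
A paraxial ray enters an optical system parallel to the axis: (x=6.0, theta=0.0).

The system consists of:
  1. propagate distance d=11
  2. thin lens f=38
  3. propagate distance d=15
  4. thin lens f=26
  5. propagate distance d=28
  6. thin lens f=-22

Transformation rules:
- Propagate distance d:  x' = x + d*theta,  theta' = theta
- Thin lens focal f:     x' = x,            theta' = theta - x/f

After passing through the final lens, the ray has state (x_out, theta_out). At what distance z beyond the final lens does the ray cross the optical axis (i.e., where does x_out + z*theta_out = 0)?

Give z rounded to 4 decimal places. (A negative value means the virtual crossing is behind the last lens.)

Answer: -9.1944

Derivation:
Initial: x=6.0000 theta=0.0000
After 1 (propagate distance d=11): x=6.0000 theta=0.0000
After 2 (thin lens f=38): x=6.0000 theta=-3/19 (≈-0.1579)
After 3 (propagate distance d=15): x=69/19 (≈3.6316) theta=-3/19 (≈-0.1579)
After 4 (thin lens f=26): x=69/19 (≈3.6316) theta=-147/494 (≈-0.2976)
After 5 (propagate distance d=28): x=-1161/247 (≈-4.7004) theta=-147/494 (≈-0.2976)
After 6 (thin lens f=-22): x=-1161/247 (≈-4.7004) theta=-1389/2717 (≈-0.5112)
z_focus = -x_out/theta_out = -(-1161/247)/(-1389/2717) = -4257/463 ≈ -9.1944
Rounded to 4 decimal places: z = -9.1944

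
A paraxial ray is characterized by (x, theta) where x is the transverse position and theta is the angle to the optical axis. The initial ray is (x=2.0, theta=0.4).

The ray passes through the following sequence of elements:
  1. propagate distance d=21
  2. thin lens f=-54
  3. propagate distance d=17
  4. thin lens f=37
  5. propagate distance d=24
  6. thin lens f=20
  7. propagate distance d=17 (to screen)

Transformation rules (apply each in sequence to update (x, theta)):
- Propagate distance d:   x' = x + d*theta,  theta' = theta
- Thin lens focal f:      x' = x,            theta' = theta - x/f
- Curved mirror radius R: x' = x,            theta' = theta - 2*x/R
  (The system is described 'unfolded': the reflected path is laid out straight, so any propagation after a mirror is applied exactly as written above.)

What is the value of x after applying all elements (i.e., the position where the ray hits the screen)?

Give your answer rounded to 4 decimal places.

Initial: x=2.0000 theta=0.4000
After 1 (propagate distance d=21): x=10.4000 theta=0.4000
After 2 (thin lens f=-54): x=10.4000 theta=16/27 (≈0.5926)
After 3 (propagate distance d=17): x=2764/135 (≈20.4741) theta=16/27 (≈0.5926)
After 4 (thin lens f=37): x=2764/135 (≈20.4741) theta=196/4995 (≈0.0392)
After 5 (propagate distance d=24): x=106972/4995 (≈21.4158) theta=196/4995 (≈0.0392)
After 6 (thin lens f=20): x=106972/4995 (≈21.4158) theta=-25763/24975 (≈-1.0316)
After 7 (propagate distance d=17 (to screen)): x=96889/24975 (≈3.8794) theta=-25763/24975 (≈-1.0316)
Rounded to 4 decimal places: x = 3.8794

Answer: 3.8794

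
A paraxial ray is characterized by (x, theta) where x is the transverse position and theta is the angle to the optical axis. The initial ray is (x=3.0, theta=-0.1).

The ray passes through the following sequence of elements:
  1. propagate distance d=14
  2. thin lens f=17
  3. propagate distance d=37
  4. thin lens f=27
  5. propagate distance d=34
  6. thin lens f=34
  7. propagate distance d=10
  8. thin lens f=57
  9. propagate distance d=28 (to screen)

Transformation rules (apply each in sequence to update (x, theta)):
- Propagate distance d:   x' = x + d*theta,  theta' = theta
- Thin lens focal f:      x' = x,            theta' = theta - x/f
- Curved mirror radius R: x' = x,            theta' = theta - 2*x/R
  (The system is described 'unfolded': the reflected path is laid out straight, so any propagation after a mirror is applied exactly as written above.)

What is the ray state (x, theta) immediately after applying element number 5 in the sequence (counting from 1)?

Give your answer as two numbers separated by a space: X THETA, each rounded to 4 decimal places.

Initial: x=3.0000 theta=-0.1000
After 1 (propagate distance d=14): x=1.6000 theta=-0.1000
After 2 (thin lens f=17): x=1.6000 theta=-33/170 (≈-0.1941)
After 3 (propagate distance d=37): x=-949/170 (≈-5.5824) theta=-33/170 (≈-0.1941)
After 4 (thin lens f=27): x=-949/170 (≈-5.5824) theta=29/2295 (≈0.0126)
After 5 (propagate distance d=34): x=-23651/4590 (≈-5.1527) theta=29/2295 (≈0.0126)
Rounded to 4 decimal places: x = -5.1527, theta = 0.0126

Answer: -5.1527 0.0126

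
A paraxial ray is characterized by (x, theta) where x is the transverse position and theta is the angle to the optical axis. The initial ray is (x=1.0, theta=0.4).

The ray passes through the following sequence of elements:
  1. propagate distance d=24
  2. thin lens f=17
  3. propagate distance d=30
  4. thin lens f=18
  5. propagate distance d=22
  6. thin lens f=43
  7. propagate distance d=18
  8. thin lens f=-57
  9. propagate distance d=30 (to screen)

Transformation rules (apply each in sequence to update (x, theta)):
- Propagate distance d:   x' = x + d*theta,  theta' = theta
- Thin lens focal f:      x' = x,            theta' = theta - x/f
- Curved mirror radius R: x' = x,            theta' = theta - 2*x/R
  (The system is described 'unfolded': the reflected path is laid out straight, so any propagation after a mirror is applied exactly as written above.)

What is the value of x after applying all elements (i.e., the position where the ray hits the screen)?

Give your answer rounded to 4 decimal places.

Answer: -26.3781

Derivation:
Initial: x=1.0000 theta=0.4000
After 1 (propagate distance d=24): x=10.6000 theta=0.4000
After 2 (thin lens f=17): x=10.6000 theta=-19/85 (≈-0.2235)
After 3 (propagate distance d=30): x=331/85 (≈3.8941) theta=-19/85 (≈-0.2235)
After 4 (thin lens f=18): x=331/85 (≈3.8941) theta=-673/1530 (≈-0.4399)
After 5 (propagate distance d=22): x=-4424/765 (≈-5.7830) theta=-673/1530 (≈-0.4399)
After 6 (thin lens f=43): x=-4424/765 (≈-5.7830) theta=-6697/21930 (≈-0.3054)
After 7 (propagate distance d=18): x=-371051/32895 (≈-11.2799) theta=-6697/21930 (≈-0.3054)
After 8 (thin lens f=-57): x=-371051/32895 (≈-11.2799) theta=-5843/11610 (≈-0.5033)
After 9 (propagate distance d=30 (to screen)): x=-867706/32895 (≈-26.3781) theta=-5843/11610 (≈-0.5033)
Rounded to 4 decimal places: x = -26.3781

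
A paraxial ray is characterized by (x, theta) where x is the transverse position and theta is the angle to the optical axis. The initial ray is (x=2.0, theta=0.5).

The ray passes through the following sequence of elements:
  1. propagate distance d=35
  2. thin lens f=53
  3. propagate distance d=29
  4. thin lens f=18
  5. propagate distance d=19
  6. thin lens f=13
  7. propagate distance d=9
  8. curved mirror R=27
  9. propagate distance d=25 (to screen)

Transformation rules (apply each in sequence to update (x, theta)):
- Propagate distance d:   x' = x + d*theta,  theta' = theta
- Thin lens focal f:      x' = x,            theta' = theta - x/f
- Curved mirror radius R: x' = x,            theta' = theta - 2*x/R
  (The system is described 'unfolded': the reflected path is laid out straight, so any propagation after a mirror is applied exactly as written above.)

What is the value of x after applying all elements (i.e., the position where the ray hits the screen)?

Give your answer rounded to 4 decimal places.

Answer: -22.8281

Derivation:
Initial: x=2.0000 theta=0.5000
After 1 (propagate distance d=35): x=19.5000 theta=0.5000
After 2 (thin lens f=53): x=19.5000 theta=7/53 (≈0.1321)
After 3 (propagate distance d=29): x=2473/106 (≈23.3302) theta=7/53 (≈0.1321)
After 4 (thin lens f=18): x=2473/106 (≈23.3302) theta=-2221/1908 (≈-1.1640)
After 5 (propagate distance d=19): x=2315/1908 (≈1.2133) theta=-2221/1908 (≈-1.1640)
After 6 (thin lens f=13): x=2315/1908 (≈1.2133) theta=-2599/2067 (≈-1.2574)
After 7 (propagate distance d=9): x=-250597/24804 (≈-10.1031) theta=-2599/2067 (≈-1.2574)
After 8 (curved mirror R=27): x=-250597/24804 (≈-10.1031) theta=-170441/334854 (≈-0.5090)
After 9 (propagate distance d=25 (to screen)): x=-1176013/51516 (≈-22.8281) theta=-170441/334854 (≈-0.5090)
Rounded to 4 decimal places: x = -22.8281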